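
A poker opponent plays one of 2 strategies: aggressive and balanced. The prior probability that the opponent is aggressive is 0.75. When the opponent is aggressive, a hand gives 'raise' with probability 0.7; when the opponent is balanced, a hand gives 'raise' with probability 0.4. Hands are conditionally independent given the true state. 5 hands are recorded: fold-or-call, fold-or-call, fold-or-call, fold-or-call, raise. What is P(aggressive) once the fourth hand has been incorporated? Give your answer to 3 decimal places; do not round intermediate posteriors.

0.158

Each posterior becomes the prior for the next update.
After 'fold-or-call': P(aggressive) = 0.3·0.7500 / (0.3·0.7500 + 0.6·0.2500) ≈ 0.6000
After 'fold-or-call': P(aggressive) = 0.3·0.6000 / (0.3·0.6000 + 0.6·0.4000) ≈ 0.4286
After 'fold-or-call': P(aggressive) = 0.3·0.4286 / (0.3·0.4286 + 0.6·0.5714) ≈ 0.2727
After 'fold-or-call': P(aggressive) = 0.3·0.2727 / (0.3·0.2727 + 0.6·0.7273) ≈ 0.1579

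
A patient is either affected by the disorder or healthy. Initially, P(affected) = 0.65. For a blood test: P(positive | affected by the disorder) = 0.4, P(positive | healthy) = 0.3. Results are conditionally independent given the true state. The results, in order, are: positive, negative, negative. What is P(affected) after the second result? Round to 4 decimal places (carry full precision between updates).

After 'positive': P(affected) = 0.4·0.6500 / (0.4·0.6500 + 0.3·0.3500) ≈ 0.7123
After 'negative': P(affected) = 0.6·0.7123 / (0.6·0.7123 + 0.7·0.2877) ≈ 0.6797

0.6797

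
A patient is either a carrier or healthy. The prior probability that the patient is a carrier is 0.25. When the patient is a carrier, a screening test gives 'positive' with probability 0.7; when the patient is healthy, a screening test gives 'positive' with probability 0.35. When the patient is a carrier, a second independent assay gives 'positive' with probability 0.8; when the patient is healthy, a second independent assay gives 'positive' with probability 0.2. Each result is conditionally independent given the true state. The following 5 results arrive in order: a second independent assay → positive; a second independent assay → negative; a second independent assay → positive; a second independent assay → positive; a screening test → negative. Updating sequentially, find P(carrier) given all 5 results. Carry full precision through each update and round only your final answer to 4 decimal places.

0.7111

Apply Bayes' rule sequentially, carrying P(carrier) forward.
After a second independent assay='positive': P(carrier) = 0.8·0.2500 / (0.8·0.2500 + 0.2·0.7500) ≈ 0.5714
After a second independent assay='negative': P(carrier) = 0.2·0.5714 / (0.2·0.5714 + 0.8·0.4286) ≈ 0.2500
After a second independent assay='positive': P(carrier) = 0.8·0.2500 / (0.8·0.2500 + 0.2·0.7500) ≈ 0.5714
After a second independent assay='positive': P(carrier) = 0.8·0.5714 / (0.8·0.5714 + 0.2·0.4286) ≈ 0.8421
After a screening test='negative': P(carrier) = 0.3·0.8421 / (0.3·0.8421 + 0.65·0.1579) ≈ 0.7111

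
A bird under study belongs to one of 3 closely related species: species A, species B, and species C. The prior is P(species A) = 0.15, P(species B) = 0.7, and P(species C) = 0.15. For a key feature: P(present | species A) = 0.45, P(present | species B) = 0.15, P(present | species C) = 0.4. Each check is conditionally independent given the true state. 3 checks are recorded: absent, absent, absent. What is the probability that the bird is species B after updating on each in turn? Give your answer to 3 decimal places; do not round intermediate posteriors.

0.882

After 'absent': normaliser = 0.55·0.1500 + 0.85·0.7000 + 0.6·0.1500; P(species A) ≈ 0.1075, P(species B) ≈ 0.7752, P(species C) ≈ 0.1173
After 'absent': normaliser = 0.55·0.1075 + 0.85·0.7752 + 0.6·0.1173; P(species A) ≈ 0.0750, P(species B) ≈ 0.8358, P(species C) ≈ 0.0892
After 'absent': normaliser = 0.55·0.0750 + 0.85·0.8358 + 0.6·0.0892; P(species A) ≈ 0.0512, P(species B) ≈ 0.8823, P(species C) ≈ 0.0665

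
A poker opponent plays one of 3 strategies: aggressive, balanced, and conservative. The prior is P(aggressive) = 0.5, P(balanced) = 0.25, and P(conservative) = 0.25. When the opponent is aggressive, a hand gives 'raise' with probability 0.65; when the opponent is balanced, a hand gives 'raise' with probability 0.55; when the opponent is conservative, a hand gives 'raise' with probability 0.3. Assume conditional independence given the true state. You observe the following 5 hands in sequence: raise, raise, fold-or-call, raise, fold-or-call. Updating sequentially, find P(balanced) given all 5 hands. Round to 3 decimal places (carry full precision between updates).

0.295

After 'raise': normaliser = 0.65·0.5000 + 0.55·0.2500 + 0.3·0.2500; P(aggressive) ≈ 0.6047, P(balanced) ≈ 0.2558, P(conservative) ≈ 0.1395
After 'raise': normaliser = 0.65·0.6047 + 0.55·0.2558 + 0.3·0.1395; P(aggressive) ≈ 0.6828, P(balanced) ≈ 0.2444, P(conservative) ≈ 0.0727
After 'fold-or-call': normaliser = 0.35·0.6828 + 0.45·0.2444 + 0.7·0.0727; P(aggressive) ≈ 0.5976, P(balanced) ≈ 0.2751, P(conservative) ≈ 0.1273
After 'raise': normaliser = 0.65·0.5976 + 0.55·0.2751 + 0.3·0.1273; P(aggressive) ≈ 0.6721, P(balanced) ≈ 0.2618, P(conservative) ≈ 0.0661
After 'fold-or-call': normaliser = 0.35·0.6721 + 0.45·0.2618 + 0.7·0.0661; P(aggressive) ≈ 0.5891, P(balanced) ≈ 0.2950, P(conservative) ≈ 0.1158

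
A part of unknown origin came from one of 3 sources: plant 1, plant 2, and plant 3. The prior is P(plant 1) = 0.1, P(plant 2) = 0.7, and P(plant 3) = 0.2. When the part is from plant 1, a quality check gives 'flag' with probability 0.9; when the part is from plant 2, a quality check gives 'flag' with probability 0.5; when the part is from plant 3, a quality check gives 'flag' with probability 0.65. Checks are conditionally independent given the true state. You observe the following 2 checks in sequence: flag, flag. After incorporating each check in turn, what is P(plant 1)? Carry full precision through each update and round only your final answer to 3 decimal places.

Apply Bayes' rule sequentially, carrying P(plant 1) forward.
After 'flag': normaliser = 0.9·0.1000 + 0.5·0.7000 + 0.65·0.2000; P(plant 1) ≈ 0.1579, P(plant 2) ≈ 0.6140, P(plant 3) ≈ 0.2281
After 'flag': normaliser = 0.9·0.1579 + 0.5·0.6140 + 0.65·0.2281; P(plant 1) ≈ 0.2379, P(plant 2) ≈ 0.5140, P(plant 3) ≈ 0.2482

0.238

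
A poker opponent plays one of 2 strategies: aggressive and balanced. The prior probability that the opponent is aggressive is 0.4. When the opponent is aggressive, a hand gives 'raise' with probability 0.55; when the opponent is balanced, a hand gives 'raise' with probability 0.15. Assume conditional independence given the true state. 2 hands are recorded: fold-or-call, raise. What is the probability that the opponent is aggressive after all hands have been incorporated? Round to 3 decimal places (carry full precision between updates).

After 'fold-or-call': P(aggressive) = 0.45·0.4000 / (0.45·0.4000 + 0.85·0.6000) ≈ 0.2609
After 'raise': P(aggressive) = 0.55·0.2609 / (0.55·0.2609 + 0.15·0.7391) ≈ 0.5641

0.564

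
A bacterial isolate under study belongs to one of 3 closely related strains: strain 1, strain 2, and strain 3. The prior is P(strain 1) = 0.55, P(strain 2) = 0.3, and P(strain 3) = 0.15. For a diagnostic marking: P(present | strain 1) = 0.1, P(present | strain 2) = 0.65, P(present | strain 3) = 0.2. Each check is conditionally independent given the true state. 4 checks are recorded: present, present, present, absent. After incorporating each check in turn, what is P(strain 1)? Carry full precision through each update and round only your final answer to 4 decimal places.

After 'present': normaliser = 0.1·0.5500 + 0.65·0.3000 + 0.2·0.1500; P(strain 1) ≈ 0.1964, P(strain 2) ≈ 0.6964, P(strain 3) ≈ 0.1071
After 'present': normaliser = 0.1·0.1964 + 0.65·0.6964 + 0.2·0.1071; P(strain 1) ≈ 0.0398, P(strain 2) ≈ 0.9168, P(strain 3) ≈ 0.0434
After 'present': normaliser = 0.1·0.0398 + 0.65·0.9168 + 0.2·0.0434; P(strain 1) ≈ 0.0065, P(strain 2) ≈ 0.9792, P(strain 3) ≈ 0.0143
After 'absent': normaliser = 0.9·0.0065 + 0.35·0.9792 + 0.8·0.0143; P(strain 1) ≈ 0.0163, P(strain 2) ≈ 0.9520, P(strain 3) ≈ 0.0317

0.0163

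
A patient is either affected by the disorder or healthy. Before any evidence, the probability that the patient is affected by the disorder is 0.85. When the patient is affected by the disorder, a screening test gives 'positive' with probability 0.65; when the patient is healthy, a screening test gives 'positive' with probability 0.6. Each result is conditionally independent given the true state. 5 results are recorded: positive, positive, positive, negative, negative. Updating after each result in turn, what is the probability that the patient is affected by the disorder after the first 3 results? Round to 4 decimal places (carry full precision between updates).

After 'positive': P(affected) = 0.65·0.8500 / (0.65·0.8500 + 0.6·0.1500) ≈ 0.8599
After 'positive': P(affected) = 0.65·0.8599 / (0.65·0.8599 + 0.6·0.1401) ≈ 0.8693
After 'positive': P(affected) = 0.65·0.8693 / (0.65·0.8693 + 0.6·0.1307) ≈ 0.8781

0.8781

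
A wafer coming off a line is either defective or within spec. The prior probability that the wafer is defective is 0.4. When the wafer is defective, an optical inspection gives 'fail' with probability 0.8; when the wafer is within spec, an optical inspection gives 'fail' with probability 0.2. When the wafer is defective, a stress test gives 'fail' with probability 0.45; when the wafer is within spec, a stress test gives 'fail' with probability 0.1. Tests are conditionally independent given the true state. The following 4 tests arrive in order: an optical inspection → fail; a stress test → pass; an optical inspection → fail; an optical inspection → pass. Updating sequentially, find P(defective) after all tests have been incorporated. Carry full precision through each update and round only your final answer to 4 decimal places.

0.6197

After an optical inspection='fail': P(defective) = 0.8·0.4000 / (0.8·0.4000 + 0.2·0.6000) ≈ 0.7273
After a stress test='pass': P(defective) = 0.55·0.7273 / (0.55·0.7273 + 0.9·0.2727) ≈ 0.6197
After an optical inspection='fail': P(defective) = 0.8·0.6197 / (0.8·0.6197 + 0.2·0.3803) ≈ 0.8670
After an optical inspection='pass': P(defective) = 0.2·0.8670 / (0.2·0.8670 + 0.8·0.1330) ≈ 0.6197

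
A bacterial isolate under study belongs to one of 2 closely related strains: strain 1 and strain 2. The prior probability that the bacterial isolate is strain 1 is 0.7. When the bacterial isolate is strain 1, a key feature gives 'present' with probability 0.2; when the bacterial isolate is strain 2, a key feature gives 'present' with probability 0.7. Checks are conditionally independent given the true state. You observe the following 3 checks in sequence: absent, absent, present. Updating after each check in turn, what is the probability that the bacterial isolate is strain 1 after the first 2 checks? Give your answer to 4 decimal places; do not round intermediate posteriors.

After 'absent': P(strain 1) = 0.8·0.7000 / (0.8·0.7000 + 0.3·0.3000) ≈ 0.8615
After 'absent': P(strain 1) = 0.8·0.8615 / (0.8·0.8615 + 0.3·0.1385) ≈ 0.9432

0.9432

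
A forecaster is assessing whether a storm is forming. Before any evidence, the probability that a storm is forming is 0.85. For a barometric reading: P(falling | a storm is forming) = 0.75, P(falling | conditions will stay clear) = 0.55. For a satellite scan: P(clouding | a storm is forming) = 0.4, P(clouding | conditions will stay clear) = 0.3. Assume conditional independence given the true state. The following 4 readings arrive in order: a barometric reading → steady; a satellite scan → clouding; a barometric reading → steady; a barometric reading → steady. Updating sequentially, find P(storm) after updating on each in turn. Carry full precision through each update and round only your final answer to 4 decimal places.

Apply Bayes' rule sequentially, carrying P(storm) forward.
After a barometric reading='steady': P(storm) = 0.25·0.8500 / (0.25·0.8500 + 0.45·0.1500) ≈ 0.7589
After a satellite scan='clouding': P(storm) = 0.4·0.7589 / (0.4·0.7589 + 0.3·0.2411) ≈ 0.8076
After a barometric reading='steady': P(storm) = 0.25·0.8076 / (0.25·0.8076 + 0.45·0.1924) ≈ 0.6999
After a barometric reading='steady': P(storm) = 0.25·0.6999 / (0.25·0.6999 + 0.45·0.3001) ≈ 0.5644

0.5644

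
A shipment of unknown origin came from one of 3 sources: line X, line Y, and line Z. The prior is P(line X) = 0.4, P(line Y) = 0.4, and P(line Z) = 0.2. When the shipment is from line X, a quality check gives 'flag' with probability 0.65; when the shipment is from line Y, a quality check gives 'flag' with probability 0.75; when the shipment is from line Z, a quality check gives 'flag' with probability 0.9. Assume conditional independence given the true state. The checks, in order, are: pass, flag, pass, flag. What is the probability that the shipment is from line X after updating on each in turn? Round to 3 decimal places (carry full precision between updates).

0.569

Each posterior becomes the prior for the next update.
After 'pass': normaliser = 0.35·0.4000 + 0.25·0.4000 + 0.1·0.2000; P(line X) ≈ 0.5385, P(line Y) ≈ 0.3846, P(line Z) ≈ 0.0769
After 'flag': normaliser = 0.65·0.5385 + 0.75·0.3846 + 0.9·0.0769; P(line X) ≈ 0.4946, P(line Y) ≈ 0.4076, P(line Z) ≈ 0.0978
After 'pass': normaliser = 0.35·0.4946 + 0.25·0.4076 + 0.1·0.0978; P(line X) ≈ 0.6078, P(line Y) ≈ 0.3578, P(line Z) ≈ 0.0344
After 'flag': normaliser = 0.65·0.6078 + 0.75·0.3578 + 0.9·0.0344; P(line X) ≈ 0.5690, P(line Y) ≈ 0.3865, P(line Z) ≈ 0.0445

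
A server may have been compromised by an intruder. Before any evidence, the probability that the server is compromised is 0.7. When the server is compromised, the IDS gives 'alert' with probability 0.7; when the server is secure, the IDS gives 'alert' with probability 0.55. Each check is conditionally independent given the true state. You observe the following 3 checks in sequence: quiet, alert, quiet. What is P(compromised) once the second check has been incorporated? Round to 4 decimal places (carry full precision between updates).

After 'quiet': P(compromised) = 0.3·0.7000 / (0.3·0.7000 + 0.45·0.3000) ≈ 0.6087
After 'alert': P(compromised) = 0.7·0.6087 / (0.7·0.6087 + 0.55·0.3913) ≈ 0.6644

0.6644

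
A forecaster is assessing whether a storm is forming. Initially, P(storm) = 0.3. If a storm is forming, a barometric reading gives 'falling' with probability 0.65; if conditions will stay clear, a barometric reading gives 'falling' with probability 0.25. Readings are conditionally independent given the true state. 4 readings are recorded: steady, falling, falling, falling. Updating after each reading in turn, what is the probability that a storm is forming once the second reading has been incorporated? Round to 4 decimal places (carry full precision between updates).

After 'steady': P(storm) = 0.35·0.3000 / (0.35·0.3000 + 0.75·0.7000) ≈ 0.1667
After 'falling': P(storm) = 0.65·0.1667 / (0.65·0.1667 + 0.25·0.8333) ≈ 0.3421

0.3421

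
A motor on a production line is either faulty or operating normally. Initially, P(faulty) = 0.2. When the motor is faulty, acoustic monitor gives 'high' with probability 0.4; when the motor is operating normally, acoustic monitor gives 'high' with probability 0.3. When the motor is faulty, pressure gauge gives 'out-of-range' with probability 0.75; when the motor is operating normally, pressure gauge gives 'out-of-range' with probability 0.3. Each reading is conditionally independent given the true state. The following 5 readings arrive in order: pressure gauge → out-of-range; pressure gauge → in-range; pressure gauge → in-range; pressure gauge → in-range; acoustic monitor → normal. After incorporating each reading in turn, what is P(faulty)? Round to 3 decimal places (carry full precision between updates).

0.024

After pressure gauge='out-of-range': P(faulty) = 0.75·0.2000 / (0.75·0.2000 + 0.3·0.8000) ≈ 0.3846
After pressure gauge='in-range': P(faulty) = 0.25·0.3846 / (0.25·0.3846 + 0.7·0.6154) ≈ 0.1825
After pressure gauge='in-range': P(faulty) = 0.25·0.1825 / (0.25·0.1825 + 0.7·0.8175) ≈ 0.0738
After pressure gauge='in-range': P(faulty) = 0.25·0.0738 / (0.25·0.0738 + 0.7·0.9262) ≈ 0.0277
After acoustic monitor='normal': P(faulty) = 0.6·0.0277 / (0.6·0.0277 + 0.7·0.9723) ≈ 0.0238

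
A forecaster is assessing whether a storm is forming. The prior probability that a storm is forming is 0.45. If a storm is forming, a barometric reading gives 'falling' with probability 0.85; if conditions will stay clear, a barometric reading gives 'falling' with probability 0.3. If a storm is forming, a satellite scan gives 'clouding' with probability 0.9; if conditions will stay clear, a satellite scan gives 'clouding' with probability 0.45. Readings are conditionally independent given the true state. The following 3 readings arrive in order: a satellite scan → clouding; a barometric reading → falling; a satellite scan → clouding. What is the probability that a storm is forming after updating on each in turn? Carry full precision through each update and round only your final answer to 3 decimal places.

After a satellite scan='clouding': P(storm) = 0.9·0.4500 / (0.9·0.4500 + 0.45·0.5500) ≈ 0.6207
After a barometric reading='falling': P(storm) = 0.85·0.6207 / (0.85·0.6207 + 0.3·0.3793) ≈ 0.8226
After a satellite scan='clouding': P(storm) = 0.9·0.8226 / (0.9·0.8226 + 0.45·0.1774) ≈ 0.9027

0.903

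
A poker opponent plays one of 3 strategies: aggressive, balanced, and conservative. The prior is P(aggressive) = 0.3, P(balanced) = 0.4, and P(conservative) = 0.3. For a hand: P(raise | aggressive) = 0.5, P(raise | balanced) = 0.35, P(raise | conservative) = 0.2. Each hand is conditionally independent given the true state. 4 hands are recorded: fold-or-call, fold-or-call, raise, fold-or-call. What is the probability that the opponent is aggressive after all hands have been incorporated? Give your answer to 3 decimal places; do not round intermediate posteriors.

After 'fold-or-call': normaliser = 0.5·0.3000 + 0.65·0.4000 + 0.8·0.3000; P(aggressive) ≈ 0.2308, P(balanced) ≈ 0.4000, P(conservative) ≈ 0.3692
After 'fold-or-call': normaliser = 0.5·0.2308 + 0.65·0.4000 + 0.8·0.3692; P(aggressive) ≈ 0.1720, P(balanced) ≈ 0.3876, P(conservative) ≈ 0.4404
After 'raise': normaliser = 0.5·0.1720 + 0.35·0.3876 + 0.2·0.4404; P(aggressive) ≈ 0.2777, P(balanced) ≈ 0.4380, P(conservative) ≈ 0.2843
After 'fold-or-call': normaliser = 0.5·0.2777 + 0.65·0.4380 + 0.8·0.2843; P(aggressive) ≈ 0.2133, P(balanced) ≈ 0.4373, P(conservative) ≈ 0.3494

0.213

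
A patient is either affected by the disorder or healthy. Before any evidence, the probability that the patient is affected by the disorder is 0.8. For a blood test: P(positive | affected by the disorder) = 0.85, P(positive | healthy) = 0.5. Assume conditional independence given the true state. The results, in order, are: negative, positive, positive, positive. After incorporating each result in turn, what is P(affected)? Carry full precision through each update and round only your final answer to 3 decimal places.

0.855

After 'negative': P(affected) = 0.15·0.8000 / (0.15·0.8000 + 0.5·0.2000) ≈ 0.5455
After 'positive': P(affected) = 0.85·0.5455 / (0.85·0.5455 + 0.5·0.4545) ≈ 0.6711
After 'positive': P(affected) = 0.85·0.6711 / (0.85·0.6711 + 0.5·0.3289) ≈ 0.7762
After 'positive': P(affected) = 0.85·0.7762 / (0.85·0.7762 + 0.5·0.2238) ≈ 0.8550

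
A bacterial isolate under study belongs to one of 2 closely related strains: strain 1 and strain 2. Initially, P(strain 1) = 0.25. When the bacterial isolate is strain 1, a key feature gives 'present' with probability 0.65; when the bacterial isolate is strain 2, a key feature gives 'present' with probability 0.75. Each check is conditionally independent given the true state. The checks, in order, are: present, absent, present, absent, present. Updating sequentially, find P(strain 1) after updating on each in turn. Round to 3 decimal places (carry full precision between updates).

0.298

After 'present': P(strain 1) = 0.65·0.2500 / (0.65·0.2500 + 0.75·0.7500) ≈ 0.2241
After 'absent': P(strain 1) = 0.35·0.2241 / (0.35·0.2241 + 0.25·0.7759) ≈ 0.2880
After 'present': P(strain 1) = 0.65·0.2880 / (0.65·0.2880 + 0.75·0.7120) ≈ 0.2595
After 'absent': P(strain 1) = 0.35·0.2595 / (0.35·0.2595 + 0.25·0.7405) ≈ 0.3292
After 'present': P(strain 1) = 0.65·0.3292 / (0.65·0.3292 + 0.75·0.6708) ≈ 0.2984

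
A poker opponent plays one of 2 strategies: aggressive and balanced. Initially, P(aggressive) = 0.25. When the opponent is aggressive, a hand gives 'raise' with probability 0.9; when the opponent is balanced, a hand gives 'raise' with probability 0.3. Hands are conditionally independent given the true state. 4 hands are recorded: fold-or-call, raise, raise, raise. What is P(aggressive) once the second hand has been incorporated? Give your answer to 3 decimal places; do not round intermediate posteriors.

Apply Bayes' rule sequentially, carrying P(aggressive) forward.
After 'fold-or-call': P(aggressive) = 0.1·0.2500 / (0.1·0.2500 + 0.7·0.7500) ≈ 0.0455
After 'raise': P(aggressive) = 0.9·0.0455 / (0.9·0.0455 + 0.3·0.9545) ≈ 0.1250

0.125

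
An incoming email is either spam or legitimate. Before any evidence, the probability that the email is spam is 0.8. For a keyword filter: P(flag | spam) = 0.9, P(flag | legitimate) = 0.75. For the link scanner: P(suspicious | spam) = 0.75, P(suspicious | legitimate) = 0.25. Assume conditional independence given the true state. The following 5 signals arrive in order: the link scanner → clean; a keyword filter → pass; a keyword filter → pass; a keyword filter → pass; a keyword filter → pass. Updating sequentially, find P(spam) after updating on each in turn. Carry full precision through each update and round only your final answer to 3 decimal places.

After the link scanner='clean': P(spam) = 0.25·0.8000 / (0.25·0.8000 + 0.75·0.2000) ≈ 0.5714
After a keyword filter='pass': P(spam) = 0.1·0.5714 / (0.1·0.5714 + 0.25·0.4286) ≈ 0.3478
After a keyword filter='pass': P(spam) = 0.1·0.3478 / (0.1·0.3478 + 0.25·0.6522) ≈ 0.1758
After a keyword filter='pass': P(spam) = 0.1·0.1758 / (0.1·0.1758 + 0.25·0.8242) ≈ 0.0786
After a keyword filter='pass': P(spam) = 0.1·0.0786 / (0.1·0.0786 + 0.25·0.9214) ≈ 0.0330

0.033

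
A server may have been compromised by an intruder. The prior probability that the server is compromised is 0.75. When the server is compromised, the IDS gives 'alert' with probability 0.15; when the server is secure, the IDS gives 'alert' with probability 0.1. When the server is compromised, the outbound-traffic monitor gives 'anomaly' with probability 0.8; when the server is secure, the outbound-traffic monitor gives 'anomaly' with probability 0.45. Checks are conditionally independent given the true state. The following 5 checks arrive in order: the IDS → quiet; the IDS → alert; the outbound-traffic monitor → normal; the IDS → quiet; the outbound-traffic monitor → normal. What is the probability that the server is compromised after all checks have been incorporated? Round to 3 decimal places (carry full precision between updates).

Each posterior becomes the prior for the next update.
After the IDS='quiet': P(compromised) = 0.85·0.7500 / (0.85·0.7500 + 0.9·0.2500) ≈ 0.7391
After the IDS='alert': P(compromised) = 0.15·0.7391 / (0.15·0.7391 + 0.1·0.2609) ≈ 0.8095
After the outbound-traffic monitor='normal': P(compromised) = 0.2·0.8095 / (0.2·0.8095 + 0.55·0.1905) ≈ 0.6071
After the IDS='quiet': P(compromised) = 0.85·0.6071 / (0.85·0.6071 + 0.9·0.3929) ≈ 0.5934
After the outbound-traffic monitor='normal': P(compromised) = 0.2·0.5934 / (0.2·0.5934 + 0.55·0.4066) ≈ 0.3467

0.347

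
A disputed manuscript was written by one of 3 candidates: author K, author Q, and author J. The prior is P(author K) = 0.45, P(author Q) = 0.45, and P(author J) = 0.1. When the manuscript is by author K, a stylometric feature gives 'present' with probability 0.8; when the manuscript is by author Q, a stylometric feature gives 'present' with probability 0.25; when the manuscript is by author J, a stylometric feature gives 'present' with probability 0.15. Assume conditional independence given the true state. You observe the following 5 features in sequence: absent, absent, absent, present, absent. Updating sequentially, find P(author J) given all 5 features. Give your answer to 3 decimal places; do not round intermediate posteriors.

After 'absent': normaliser = 0.2·0.4500 + 0.75·0.4500 + 0.85·0.1000; P(author K) ≈ 0.1756, P(author Q) ≈ 0.6585, P(author J) ≈ 0.1659
After 'absent': normaliser = 0.2·0.1756 + 0.75·0.6585 + 0.85·0.1659; P(author K) ≈ 0.0524, P(author Q) ≈ 0.7372, P(author J) ≈ 0.2104
After 'absent': normaliser = 0.2·0.0524 + 0.75·0.7372 + 0.85·0.2104; P(author K) ≈ 0.0141, P(author Q) ≈ 0.7449, P(author J) ≈ 0.2410
After 'present': normaliser = 0.8·0.0141 + 0.25·0.7449 + 0.15·0.2410; P(author K) ≈ 0.0484, P(author Q) ≈ 0.7970, P(author J) ≈ 0.1547
After 'absent': normaliser = 0.2·0.0484 + 0.75·0.7970 + 0.85·0.1547; P(author K) ≈ 0.0131, P(author Q) ≈ 0.8090, P(author J) ≈ 0.1779

0.178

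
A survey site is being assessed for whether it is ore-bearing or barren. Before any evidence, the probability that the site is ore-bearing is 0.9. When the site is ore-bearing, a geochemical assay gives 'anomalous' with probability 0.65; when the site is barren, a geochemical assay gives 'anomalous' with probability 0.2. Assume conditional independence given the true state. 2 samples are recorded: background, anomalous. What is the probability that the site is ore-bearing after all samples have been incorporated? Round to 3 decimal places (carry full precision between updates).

0.928

After 'background': P(ore) = 0.35·0.9000 / (0.35·0.9000 + 0.8·0.1000) ≈ 0.7975
After 'anomalous': P(ore) = 0.65·0.7975 / (0.65·0.7975 + 0.2·0.2025) ≈ 0.9275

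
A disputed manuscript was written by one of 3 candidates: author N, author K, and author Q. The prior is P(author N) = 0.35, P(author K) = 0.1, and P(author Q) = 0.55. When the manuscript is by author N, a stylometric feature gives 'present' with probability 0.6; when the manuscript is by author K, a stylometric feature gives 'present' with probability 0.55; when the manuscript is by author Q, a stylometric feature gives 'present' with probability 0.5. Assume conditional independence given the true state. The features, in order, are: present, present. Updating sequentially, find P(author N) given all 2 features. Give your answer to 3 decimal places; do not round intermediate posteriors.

After 'present': normaliser = 0.6·0.3500 + 0.55·0.1000 + 0.5·0.5500; P(author N) ≈ 0.3889, P(author K) ≈ 0.1019, P(author Q) ≈ 0.5093
After 'present': normaliser = 0.6·0.3889 + 0.55·0.1019 + 0.5·0.5093; P(author N) ≈ 0.4289, P(author K) ≈ 0.1030, P(author Q) ≈ 0.4681

0.429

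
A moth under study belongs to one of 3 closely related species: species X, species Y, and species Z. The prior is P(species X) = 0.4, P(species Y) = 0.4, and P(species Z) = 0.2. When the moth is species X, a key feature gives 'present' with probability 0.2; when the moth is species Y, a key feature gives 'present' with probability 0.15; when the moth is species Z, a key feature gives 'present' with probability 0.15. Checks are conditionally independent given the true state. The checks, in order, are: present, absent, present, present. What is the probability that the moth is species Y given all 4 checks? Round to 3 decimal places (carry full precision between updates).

Apply Bayes' rule sequentially, carrying P(species Y) forward.
After 'present': normaliser = 0.2·0.4000 + 0.15·0.4000 + 0.15·0.2000; P(species X) ≈ 0.4706, P(species Y) ≈ 0.3529, P(species Z) ≈ 0.1765
After 'absent': normaliser = 0.8·0.4706 + 0.85·0.3529 + 0.85·0.1765; P(species X) ≈ 0.4555, P(species Y) ≈ 0.3630, P(species Z) ≈ 0.1815
After 'present': normaliser = 0.2·0.4555 + 0.15·0.3630 + 0.15·0.1815; P(species X) ≈ 0.5273, P(species Y) ≈ 0.3151, P(species Z) ≈ 0.1576
After 'present': normaliser = 0.2·0.5273 + 0.15·0.3151 + 0.15·0.1576; P(species X) ≈ 0.5980, P(species Y) ≈ 0.2680, P(species Z) ≈ 0.1340

0.268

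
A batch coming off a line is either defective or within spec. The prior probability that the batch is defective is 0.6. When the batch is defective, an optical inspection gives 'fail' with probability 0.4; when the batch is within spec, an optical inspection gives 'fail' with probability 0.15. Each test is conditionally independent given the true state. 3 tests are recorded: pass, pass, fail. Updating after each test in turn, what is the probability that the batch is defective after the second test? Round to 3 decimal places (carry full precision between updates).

After 'pass': P(defective) = 0.6·0.6000 / (0.6·0.6000 + 0.85·0.4000) ≈ 0.5143
After 'pass': P(defective) = 0.6·0.5143 / (0.6·0.5143 + 0.85·0.4857) ≈ 0.4277

0.428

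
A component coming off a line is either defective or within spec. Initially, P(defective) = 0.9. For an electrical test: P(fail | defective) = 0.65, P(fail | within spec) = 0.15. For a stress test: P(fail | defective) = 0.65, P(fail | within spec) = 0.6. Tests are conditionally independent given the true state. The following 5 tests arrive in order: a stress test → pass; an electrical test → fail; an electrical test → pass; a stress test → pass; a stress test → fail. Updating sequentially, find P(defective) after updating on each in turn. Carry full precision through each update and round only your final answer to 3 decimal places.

Apply Bayes' rule sequentially, carrying P(defective) forward.
After a stress test='pass': P(defective) = 0.35·0.9000 / (0.35·0.9000 + 0.4·0.1000) ≈ 0.8873
After an electrical test='fail': P(defective) = 0.65·0.8873 / (0.65·0.8873 + 0.15·0.1127) ≈ 0.9715
After an electrical test='pass': P(defective) = 0.35·0.9715 / (0.35·0.9715 + 0.85·0.0285) ≈ 0.9336
After a stress test='pass': P(defective) = 0.35·0.9336 / (0.35·0.9336 + 0.4·0.0664) ≈ 0.9248
After a stress test='fail': P(defective) = 0.65·0.9248 / (0.65·0.9248 + 0.6·0.0752) ≈ 0.9302

0.930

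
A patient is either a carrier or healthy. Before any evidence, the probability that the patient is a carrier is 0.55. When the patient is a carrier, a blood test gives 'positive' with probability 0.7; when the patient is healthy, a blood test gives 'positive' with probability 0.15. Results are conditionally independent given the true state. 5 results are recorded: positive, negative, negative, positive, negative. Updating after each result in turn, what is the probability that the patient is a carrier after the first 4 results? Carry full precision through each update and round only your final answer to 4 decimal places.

After 'positive': P(carrier) = 0.7·0.5500 / (0.7·0.5500 + 0.15·0.4500) ≈ 0.8508
After 'negative': P(carrier) = 0.3·0.8508 / (0.3·0.8508 + 0.85·0.1492) ≈ 0.6681
After 'negative': P(carrier) = 0.3·0.6681 / (0.3·0.6681 + 0.85·0.3319) ≈ 0.4154
After 'positive': P(carrier) = 0.7·0.4154 / (0.7·0.4154 + 0.15·0.5846) ≈ 0.7683

0.7683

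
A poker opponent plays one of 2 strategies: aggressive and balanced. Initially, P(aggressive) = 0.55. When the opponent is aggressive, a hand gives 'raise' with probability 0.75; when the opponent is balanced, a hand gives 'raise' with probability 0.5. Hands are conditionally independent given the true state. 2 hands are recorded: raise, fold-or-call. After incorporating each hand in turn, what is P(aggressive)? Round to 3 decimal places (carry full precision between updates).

0.478

After 'raise': P(aggressive) = 0.75·0.5500 / (0.75·0.5500 + 0.5·0.4500) ≈ 0.6471
After 'fold-or-call': P(aggressive) = 0.25·0.6471 / (0.25·0.6471 + 0.5·0.3529) ≈ 0.4783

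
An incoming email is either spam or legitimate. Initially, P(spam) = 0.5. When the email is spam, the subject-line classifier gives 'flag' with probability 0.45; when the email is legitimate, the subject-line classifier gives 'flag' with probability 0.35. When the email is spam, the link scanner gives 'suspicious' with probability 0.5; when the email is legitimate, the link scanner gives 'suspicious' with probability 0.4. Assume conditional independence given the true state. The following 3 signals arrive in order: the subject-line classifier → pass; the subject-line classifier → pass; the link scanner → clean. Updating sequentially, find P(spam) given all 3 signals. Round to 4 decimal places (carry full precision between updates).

0.3737

After the subject-line classifier='pass': P(spam) = 0.55·0.5000 / (0.55·0.5000 + 0.65·0.5000) ≈ 0.4583
After the subject-line classifier='pass': P(spam) = 0.55·0.4583 / (0.55·0.4583 + 0.65·0.5417) ≈ 0.4172
After the link scanner='clean': P(spam) = 0.5·0.4172 / (0.5·0.4172 + 0.6·0.5828) ≈ 0.3737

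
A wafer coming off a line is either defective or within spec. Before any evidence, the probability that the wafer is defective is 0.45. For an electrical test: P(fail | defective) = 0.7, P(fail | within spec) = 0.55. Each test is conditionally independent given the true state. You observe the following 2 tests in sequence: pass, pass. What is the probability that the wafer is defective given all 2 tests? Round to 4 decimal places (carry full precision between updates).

Each posterior becomes the prior for the next update.
After 'pass': P(defective) = 0.3·0.4500 / (0.3·0.4500 + 0.45·0.5500) ≈ 0.3529
After 'pass': P(defective) = 0.3·0.3529 / (0.3·0.3529 + 0.45·0.6471) ≈ 0.2667

0.2667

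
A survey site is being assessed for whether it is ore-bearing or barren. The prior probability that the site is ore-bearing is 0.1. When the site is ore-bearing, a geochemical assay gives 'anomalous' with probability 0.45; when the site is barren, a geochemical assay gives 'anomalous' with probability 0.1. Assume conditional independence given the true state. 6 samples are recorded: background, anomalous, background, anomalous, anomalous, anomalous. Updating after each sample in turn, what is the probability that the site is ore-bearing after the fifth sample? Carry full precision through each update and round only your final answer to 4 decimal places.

Apply Bayes' rule sequentially, carrying P(ore) forward.
After 'background': P(ore) = 0.55·0.1000 / (0.55·0.1000 + 0.9·0.9000) ≈ 0.0636
After 'anomalous': P(ore) = 0.45·0.0636 / (0.45·0.0636 + 0.1·0.9364) ≈ 0.2340
After 'background': P(ore) = 0.55·0.2340 / (0.55·0.2340 + 0.9·0.7660) ≈ 0.1573
After 'anomalous': P(ore) = 0.45·0.1573 / (0.45·0.1573 + 0.1·0.8427) ≈ 0.4566
After 'anomalous': P(ore) = 0.45·0.4566 / (0.45·0.4566 + 0.1·0.5434) ≈ 0.7908

0.7908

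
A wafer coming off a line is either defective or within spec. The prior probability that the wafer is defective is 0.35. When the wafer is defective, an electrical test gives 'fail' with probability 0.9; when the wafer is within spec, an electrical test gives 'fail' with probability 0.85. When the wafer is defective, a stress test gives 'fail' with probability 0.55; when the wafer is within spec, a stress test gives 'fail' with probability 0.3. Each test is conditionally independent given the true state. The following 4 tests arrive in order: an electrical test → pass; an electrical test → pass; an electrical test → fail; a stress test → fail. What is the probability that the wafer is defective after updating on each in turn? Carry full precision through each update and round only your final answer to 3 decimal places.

After an electrical test='pass': P(defective) = 0.1·0.3500 / (0.1·0.3500 + 0.15·0.6500) ≈ 0.2642
After an electrical test='pass': P(defective) = 0.1·0.2642 / (0.1·0.2642 + 0.15·0.7358) ≈ 0.1931
After an electrical test='fail': P(defective) = 0.9·0.1931 / (0.9·0.1931 + 0.85·0.8069) ≈ 0.2022
After a stress test='fail': P(defective) = 0.55·0.2022 / (0.55·0.2022 + 0.3·0.7978) ≈ 0.3172

0.317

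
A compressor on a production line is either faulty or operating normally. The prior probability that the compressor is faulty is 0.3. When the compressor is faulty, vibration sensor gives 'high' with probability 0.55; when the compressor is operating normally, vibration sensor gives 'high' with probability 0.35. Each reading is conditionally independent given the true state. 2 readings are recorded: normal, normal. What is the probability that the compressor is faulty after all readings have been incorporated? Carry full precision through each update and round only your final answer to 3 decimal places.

0.170

After 'normal': P(faulty) = 0.45·0.3000 / (0.45·0.3000 + 0.65·0.7000) ≈ 0.2288
After 'normal': P(faulty) = 0.45·0.2288 / (0.45·0.2288 + 0.65·0.7712) ≈ 0.1704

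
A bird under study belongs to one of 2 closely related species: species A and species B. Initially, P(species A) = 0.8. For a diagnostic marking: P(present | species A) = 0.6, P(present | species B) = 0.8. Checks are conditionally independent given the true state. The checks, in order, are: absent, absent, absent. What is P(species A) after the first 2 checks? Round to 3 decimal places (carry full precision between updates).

After 'absent': P(species A) = 0.4·0.8000 / (0.4·0.8000 + 0.2·0.2000) ≈ 0.8889
After 'absent': P(species A) = 0.4·0.8889 / (0.4·0.8889 + 0.2·0.1111) ≈ 0.9412

0.941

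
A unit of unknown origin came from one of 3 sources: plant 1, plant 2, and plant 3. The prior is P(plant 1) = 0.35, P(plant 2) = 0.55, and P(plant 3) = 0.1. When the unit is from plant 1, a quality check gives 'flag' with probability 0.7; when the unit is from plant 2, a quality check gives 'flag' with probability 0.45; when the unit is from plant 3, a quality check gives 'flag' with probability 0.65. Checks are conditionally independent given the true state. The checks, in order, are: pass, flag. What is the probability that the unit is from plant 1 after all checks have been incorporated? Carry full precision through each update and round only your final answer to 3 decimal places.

0.316

Apply Bayes' rule sequentially, carrying P(plant 1) forward.
After 'pass': normaliser = 0.3·0.3500 + 0.55·0.5500 + 0.35·0.1000; P(plant 1) ≈ 0.2373, P(plant 2) ≈ 0.6836, P(plant 3) ≈ 0.0791
After 'flag': normaliser = 0.7·0.2373 + 0.45·0.6836 + 0.65·0.0791; P(plant 1) ≈ 0.3163, P(plant 2) ≈ 0.5858, P(plant 3) ≈ 0.0979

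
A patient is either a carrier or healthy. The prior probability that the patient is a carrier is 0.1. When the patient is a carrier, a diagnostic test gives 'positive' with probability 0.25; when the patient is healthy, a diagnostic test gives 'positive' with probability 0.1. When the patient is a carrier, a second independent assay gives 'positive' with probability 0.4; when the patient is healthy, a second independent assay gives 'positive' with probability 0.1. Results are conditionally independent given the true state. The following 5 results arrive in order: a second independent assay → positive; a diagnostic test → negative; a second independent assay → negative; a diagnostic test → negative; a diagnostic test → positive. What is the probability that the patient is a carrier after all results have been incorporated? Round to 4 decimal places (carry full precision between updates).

After a second independent assay='positive': P(carrier) = 0.4·0.1000 / (0.4·0.1000 + 0.1·0.9000) ≈ 0.3077
After a diagnostic test='negative': P(carrier) = 0.75·0.3077 / (0.75·0.3077 + 0.9·0.6923) ≈ 0.2703
After a second independent assay='negative': P(carrier) = 0.6·0.2703 / (0.6·0.2703 + 0.9·0.7297) ≈ 0.1980
After a diagnostic test='negative': P(carrier) = 0.75·0.1980 / (0.75·0.1980 + 0.9·0.8020) ≈ 0.1706
After a diagnostic test='positive': P(carrier) = 0.25·0.1706 / (0.25·0.1706 + 0.1·0.8294) ≈ 0.3397

0.3397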